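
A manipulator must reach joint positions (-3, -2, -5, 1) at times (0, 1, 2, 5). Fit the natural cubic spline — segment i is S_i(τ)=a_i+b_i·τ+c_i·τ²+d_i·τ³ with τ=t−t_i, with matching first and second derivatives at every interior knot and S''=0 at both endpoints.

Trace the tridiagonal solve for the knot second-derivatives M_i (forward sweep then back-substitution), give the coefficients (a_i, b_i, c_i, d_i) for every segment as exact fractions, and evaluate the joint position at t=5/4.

  seg 0: a=-3 b=68/31 c=0 d=-37/31
  seg 1: a=-2 b=-43/31 c=-111/31 d=61/31
  seg 2: a=-5 b=-82/31 c=72/31 d=-8/31
S(5/4) = -5039/1984

Δ: Δ0=1, Δ1=-3, Δ2=2
row 1: diag=4, rhs=-24; c'=1/4, d'=-6
row 2: denom=8−1·1/4=31/4; d'=(30−1·-6)/(31/4)=144/31
back: M2=144/31
back: M1=-6−1/4·144/31=-222/31
M: M0=0, M1=-222/31, M2=144/31, M3=0
seg 0: a=-3, c=M0/2=0, d=(M1−M0)/(6·1)=-37/31, b=Δ0−h0·(2M0+M1)/6=68/31
seg 1: a=-2, c=M1/2=-111/31, d=(M2−M1)/(6·1)=61/31, b=Δ1−h1·(2M1+M2)/6=-43/31
seg 2: a=-5, c=M2/2=72/31, d=(M3−M2)/(6·3)=-8/31, b=Δ2−h2·(2M2+M3)/6=-82/31
t_q=5/4 → seg 1, τ=1/4; S=-2+-43/31·τ+-111/31·τ²+61/31·τ³=-5039/1984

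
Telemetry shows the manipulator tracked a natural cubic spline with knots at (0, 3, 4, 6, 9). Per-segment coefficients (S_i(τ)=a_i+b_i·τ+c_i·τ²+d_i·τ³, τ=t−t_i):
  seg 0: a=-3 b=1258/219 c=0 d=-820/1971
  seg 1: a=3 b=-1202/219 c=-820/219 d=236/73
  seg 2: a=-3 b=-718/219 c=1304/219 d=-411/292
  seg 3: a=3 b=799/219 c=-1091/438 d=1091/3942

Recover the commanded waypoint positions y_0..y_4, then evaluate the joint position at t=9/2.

y_0=-3 y_1=3 y_2=-3 y_3=3 y_4=-1
S(9/2) = -7771/2336

y_0 = S_0(0) = a_0 = -3
y_1 = S_1(0) = a_1 = 3
y_2 = S_2(0) = a_2 = -3
y_3 = S_3(0) = a_3 = 3
y_4 = S_3(3) = -1
t_q=9/2 is in segment 2 (τ=1/2); S_2(τ)=-7771/2336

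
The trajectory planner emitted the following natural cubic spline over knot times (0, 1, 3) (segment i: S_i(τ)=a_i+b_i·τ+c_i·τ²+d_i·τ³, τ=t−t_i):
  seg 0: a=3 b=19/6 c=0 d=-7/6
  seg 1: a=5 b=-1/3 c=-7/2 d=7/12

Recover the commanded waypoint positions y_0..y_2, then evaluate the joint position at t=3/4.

y_0 = S_0(0) = a_0 = 3
y_1 = S_1(0) = a_1 = 5
y_2 = S_1(2) = -5
t_q=3/4 is in segment 0 (τ=3/4); S_0(τ)=625/128

y_0=3 y_1=5 y_2=-5
S(3/4) = 625/128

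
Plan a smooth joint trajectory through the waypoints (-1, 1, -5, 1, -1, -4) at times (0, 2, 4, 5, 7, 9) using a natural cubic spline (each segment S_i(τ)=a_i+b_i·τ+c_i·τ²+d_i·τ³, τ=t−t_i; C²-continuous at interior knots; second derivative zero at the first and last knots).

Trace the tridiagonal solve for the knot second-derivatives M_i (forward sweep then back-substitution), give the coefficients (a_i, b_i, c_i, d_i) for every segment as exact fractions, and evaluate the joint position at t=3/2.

Δ: Δ0=1, Δ1=-3, Δ2=6, Δ3=-1, Δ4=-3/2
row 1: diag=8, rhs=-24; c'=1/4, d'=-3
row 2: denom=6−2·1/4=11/2; d'=(54−2·-3)/(11/2)=120/11
row 3: denom=6−1·2/11=64/11; d'=(-42−1·120/11)/(64/11)=-291/32
row 4: denom=8−2·11/32=117/16; d'=(-3−2·-291/32)/(117/16)=27/13
back: M4=27/13
back: M3=-291/32−11/32·27/13=-255/26
back: M2=120/11−2/11·-255/26=165/13
back: M1=-3−1/4·165/13=-321/52
M: M0=0, M1=-321/52, M2=165/13, M3=-255/26, M4=27/13, M5=0
seg 0: a=-1, c=M0/2=0, d=(M1−M0)/(6·2)=-107/208, b=Δ0−h0·(2M0+M1)/6=159/52
seg 1: a=1, c=M1/2=-321/104, d=(M2−M1)/(6·2)=327/208, b=Δ1−h1·(2M1+M2)/6=-81/26
seg 2: a=-5, c=M2/2=165/26, d=(M3−M2)/(6·1)=-15/4, b=Δ2−h2·(2M2+M3)/6=177/52
seg 3: a=1, c=M3/2=-255/52, d=(M4−M3)/(6·2)=103/104, b=Δ3−h3·(2M3+M4)/6=63/13
seg 4: a=-1, c=M4/2=27/26, d=(M5−M4)/(6·2)=-9/52, b=Δ4−h4·(2M4+M5)/6=-75/26
t_q=3/2 → seg 0, τ=3/2; S=-1+159/52·τ+0·τ²+-107/208·τ³=3079/1664

  seg 0: a=-1 b=159/52 c=0 d=-107/208
  seg 1: a=1 b=-81/26 c=-321/104 d=327/208
  seg 2: a=-5 b=177/52 c=165/26 d=-15/4
  seg 3: a=1 b=63/13 c=-255/52 d=103/104
  seg 4: a=-1 b=-75/26 c=27/26 d=-9/52
S(3/2) = 3079/1664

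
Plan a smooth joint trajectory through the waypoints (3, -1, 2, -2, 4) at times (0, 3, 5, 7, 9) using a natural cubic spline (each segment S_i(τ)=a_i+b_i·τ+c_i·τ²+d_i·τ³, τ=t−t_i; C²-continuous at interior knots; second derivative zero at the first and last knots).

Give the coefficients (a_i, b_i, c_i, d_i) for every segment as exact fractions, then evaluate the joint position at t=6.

Δ: Δ0=-4/3, Δ1=3/2, Δ2=-2, Δ3=3
row 1: diag=10, rhs=17; c'=1/5, d'=17/10
row 2: denom=8−2·1/5=38/5; d'=(-21−2·17/10)/(38/5)=-61/19
row 3: denom=8−2·5/19=142/19; d'=(30−2·-61/19)/(142/19)=346/71
back: M3=346/71
back: M2=-61/19−5/19·346/71=-319/71
back: M1=17/10−1/5·-319/71=369/142
M: M0=0, M1=369/142, M2=-319/71, M3=346/71, M4=0
seg 0: a=3, c=M0/2=0, d=(M1−M0)/(6·3)=41/284, b=Δ0−h0·(2M0+M1)/6=-2243/852
seg 1: a=-1, c=M1/2=369/284, d=(M2−M1)/(6·2)=-1007/1704, b=Δ1−h1·(2M1+M2)/6=539/426
seg 2: a=2, c=M2/2=-319/142, d=(M3−M2)/(6·2)=665/852, b=Δ2−h2·(2M2+M3)/6=-134/213
seg 3: a=-2, c=M3/2=173/71, d=(M4−M3)/(6·2)=-173/426, b=Δ3−h3·(2M3+M4)/6=-53/213
t_q=6 → seg 2, τ=1; S=2+-134/213·τ+-319/142·τ²+665/852·τ³=-27/284

  seg 0: a=3 b=-2243/852 c=0 d=41/284
  seg 1: a=-1 b=539/426 c=369/284 d=-1007/1704
  seg 2: a=2 b=-134/213 c=-319/142 d=665/852
  seg 3: a=-2 b=-53/213 c=173/71 d=-173/426
S(6) = -27/284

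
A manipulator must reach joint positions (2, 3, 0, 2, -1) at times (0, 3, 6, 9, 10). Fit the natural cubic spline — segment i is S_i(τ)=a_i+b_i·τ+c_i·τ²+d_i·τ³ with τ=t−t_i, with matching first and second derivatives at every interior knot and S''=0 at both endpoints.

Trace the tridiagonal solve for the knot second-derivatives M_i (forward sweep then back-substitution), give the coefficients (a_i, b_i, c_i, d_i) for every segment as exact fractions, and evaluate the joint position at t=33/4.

  seg 0: a=2 b=11/12 c=0 d=-7/108
  seg 1: a=3 b=-5/6 c=-7/12 d=19/108
  seg 2: a=0 b=5/12 c=1 d=-11/36
  seg 3: a=2 b=-11/6 c=-7/4 d=7/12
S(33/4) = 645/256

Δ: Δ0=1/3, Δ1=-1, Δ2=2/3, Δ3=-3
row 1: diag=12, rhs=-8; c'=1/4, d'=-2/3
row 2: denom=12−3·1/4=45/4; d'=(10−3·-2/3)/(45/4)=16/15
row 3: denom=8−3·4/15=36/5; d'=(-22−3·16/15)/(36/5)=-7/2
back: M3=-7/2
back: M2=16/15−4/15·-7/2=2
back: M1=-2/3−1/4·2=-7/6
M: M0=0, M1=-7/6, M2=2, M3=-7/2, M4=0
seg 0: a=2, c=M0/2=0, d=(M1−M0)/(6·3)=-7/108, b=Δ0−h0·(2M0+M1)/6=11/12
seg 1: a=3, c=M1/2=-7/12, d=(M2−M1)/(6·3)=19/108, b=Δ1−h1·(2M1+M2)/6=-5/6
seg 2: a=0, c=M2/2=1, d=(M3−M2)/(6·3)=-11/36, b=Δ2−h2·(2M2+M3)/6=5/12
seg 3: a=2, c=M3/2=-7/4, d=(M4−M3)/(6·1)=7/12, b=Δ3−h3·(2M3+M4)/6=-11/6
t_q=33/4 → seg 2, τ=9/4; S=0+5/12·τ+1·τ²+-11/36·τ³=645/256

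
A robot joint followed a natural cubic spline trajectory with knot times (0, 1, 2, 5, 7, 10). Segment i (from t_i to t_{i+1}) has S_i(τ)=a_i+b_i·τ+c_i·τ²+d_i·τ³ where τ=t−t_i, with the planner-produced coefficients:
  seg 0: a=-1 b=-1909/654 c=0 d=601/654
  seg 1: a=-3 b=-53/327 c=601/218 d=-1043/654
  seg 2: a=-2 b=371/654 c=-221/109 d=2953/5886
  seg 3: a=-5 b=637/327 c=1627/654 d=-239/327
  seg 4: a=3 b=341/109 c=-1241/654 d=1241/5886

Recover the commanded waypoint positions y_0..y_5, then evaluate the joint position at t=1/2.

y_0=-1 y_1=-3 y_2=-2 y_3=-5 y_4=3 y_5=1
S(1/2) = -4089/1744

y_0 = S_0(0) = a_0 = -1
y_1 = S_1(0) = a_1 = -3
y_2 = S_2(0) = a_2 = -2
y_3 = S_3(0) = a_3 = -5
y_4 = S_4(0) = a_4 = 3
y_5 = S_4(3) = 1
t_q=1/2 is in segment 0 (τ=1/2); S_0(τ)=-4089/1744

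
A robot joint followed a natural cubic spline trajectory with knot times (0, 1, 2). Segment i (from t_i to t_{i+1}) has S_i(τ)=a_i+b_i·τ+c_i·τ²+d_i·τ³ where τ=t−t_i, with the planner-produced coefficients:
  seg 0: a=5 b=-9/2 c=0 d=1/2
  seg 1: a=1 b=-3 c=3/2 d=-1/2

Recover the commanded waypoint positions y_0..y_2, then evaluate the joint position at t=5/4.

y_0 = S_0(0) = a_0 = 5
y_1 = S_1(0) = a_1 = 1
y_2 = S_1(1) = -1
t_q=5/4 is in segment 1 (τ=1/4); S_1(τ)=43/128

y_0=5 y_1=1 y_2=-1
S(5/4) = 43/128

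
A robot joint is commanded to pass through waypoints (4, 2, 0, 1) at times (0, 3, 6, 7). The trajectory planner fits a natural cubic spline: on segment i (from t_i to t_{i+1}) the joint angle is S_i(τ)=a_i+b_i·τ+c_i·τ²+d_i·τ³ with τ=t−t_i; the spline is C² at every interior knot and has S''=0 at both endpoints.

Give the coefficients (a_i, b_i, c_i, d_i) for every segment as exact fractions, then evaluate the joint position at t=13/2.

Δ: Δ0=-2/3, Δ1=-2/3, Δ2=1
row 1: diag=12, rhs=0; c'=1/4, d'=0
row 2: denom=8−3·1/4=29/4; d'=(10−3·0)/(29/4)=40/29
back: M2=40/29
back: M1=0−1/4·40/29=-10/29
M: M0=0, M1=-10/29, M2=40/29, M3=0
seg 0: a=4, c=M0/2=0, d=(M1−M0)/(6·3)=-5/261, b=Δ0−h0·(2M0+M1)/6=-43/87
seg 1: a=2, c=M1/2=-5/29, d=(M2−M1)/(6·3)=25/261, b=Δ1−h1·(2M1+M2)/6=-88/87
seg 2: a=0, c=M2/2=20/29, d=(M3−M2)/(6·1)=-20/87, b=Δ2−h2·(2M2+M3)/6=47/87
t_q=13/2 → seg 2, τ=1/2; S=0+47/87·τ+20/29·τ²+-20/87·τ³=12/29

  seg 0: a=4 b=-43/87 c=0 d=-5/261
  seg 1: a=2 b=-88/87 c=-5/29 d=25/261
  seg 2: a=0 b=47/87 c=20/29 d=-20/87
S(13/2) = 12/29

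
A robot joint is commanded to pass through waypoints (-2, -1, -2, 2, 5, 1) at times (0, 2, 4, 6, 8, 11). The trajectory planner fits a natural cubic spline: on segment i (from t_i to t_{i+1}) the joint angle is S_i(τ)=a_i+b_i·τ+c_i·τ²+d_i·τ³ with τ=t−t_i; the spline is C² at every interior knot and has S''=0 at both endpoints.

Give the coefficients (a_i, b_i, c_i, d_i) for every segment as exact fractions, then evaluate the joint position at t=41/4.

Δ: Δ0=1/2, Δ1=-1/2, Δ2=2, Δ3=3/2, Δ4=-4/3
row 1: diag=8, rhs=-6; c'=1/4, d'=-3/4
row 2: denom=8−2·1/4=15/2; d'=(15−2·-3/4)/(15/2)=11/5
row 3: denom=8−2·4/15=112/15; d'=(-3−2·11/5)/(112/15)=-111/112
row 4: denom=10−2·15/56=265/28; d'=(-17−2·-111/112)/(265/28)=-841/530
back: M4=-841/530
back: M3=-111/112−15/56·-841/530=-30/53
back: M2=11/5−4/15·-30/53=623/265
back: M1=-3/4−1/4·623/265=-709/530
M: M0=0, M1=-709/530, M2=623/265, M3=-30/53, M4=-841/530, M5=0
seg 0: a=-2, c=M0/2=0, d=(M1−M0)/(6·2)=-709/6360, b=Δ0−h0·(2M0+M1)/6=752/795
seg 1: a=-1, c=M1/2=-709/1060, d=(M2−M1)/(6·2)=391/1272, b=Δ1−h1·(2M1+M2)/6=-623/1590
seg 2: a=-2, c=M2/2=623/530, d=(M3−M2)/(6·2)=-773/3180, b=Δ2−h2·(2M2+M3)/6=494/795
seg 3: a=2, c=M3/2=-15/53, d=(M4−M3)/(6·2)=-541/6360, b=Δ3−h3·(2M3+M4)/6=1913/795
seg 4: a=5, c=M4/2=-841/1060, d=(M5−M4)/(6·3)=841/9540, b=Δ4−h4·(2M4+M5)/6=403/1590
t_q=41/4 → seg 4, τ=9/4; S=5+403/1590·τ+-841/1060·τ²+841/9540·τ³=34705/13568

  seg 0: a=-2 b=752/795 c=0 d=-709/6360
  seg 1: a=-1 b=-623/1590 c=-709/1060 d=391/1272
  seg 2: a=-2 b=494/795 c=623/530 d=-773/3180
  seg 3: a=2 b=1913/795 c=-15/53 d=-541/6360
  seg 4: a=5 b=403/1590 c=-841/1060 d=841/9540
S(41/4) = 34705/13568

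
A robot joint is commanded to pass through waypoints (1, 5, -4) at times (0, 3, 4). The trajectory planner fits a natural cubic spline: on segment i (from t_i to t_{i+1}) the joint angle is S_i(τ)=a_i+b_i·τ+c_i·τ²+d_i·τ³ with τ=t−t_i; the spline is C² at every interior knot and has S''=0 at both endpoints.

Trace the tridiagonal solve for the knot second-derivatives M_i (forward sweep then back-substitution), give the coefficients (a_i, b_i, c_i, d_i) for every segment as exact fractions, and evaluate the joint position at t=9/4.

Δ: Δ0=4/3, Δ1=-9
row 1: diag=8, rhs=-62; c'=1/8, d'=-31/4
back: M1=-31/4
M: M0=0, M1=-31/4, M2=0
seg 0: a=1, c=M0/2=0, d=(M1−M0)/(6·3)=-31/72, b=Δ0−h0·(2M0+M1)/6=125/24
seg 1: a=5, c=M1/2=-31/8, d=(M2−M1)/(6·1)=31/24, b=Δ1−h1·(2M1+M2)/6=-77/12
t_q=9/4 → seg 0, τ=9/4; S=1+125/24·τ+0·τ²+-31/72·τ³=4001/512

  seg 0: a=1 b=125/24 c=0 d=-31/72
  seg 1: a=5 b=-77/12 c=-31/8 d=31/24
S(9/4) = 4001/512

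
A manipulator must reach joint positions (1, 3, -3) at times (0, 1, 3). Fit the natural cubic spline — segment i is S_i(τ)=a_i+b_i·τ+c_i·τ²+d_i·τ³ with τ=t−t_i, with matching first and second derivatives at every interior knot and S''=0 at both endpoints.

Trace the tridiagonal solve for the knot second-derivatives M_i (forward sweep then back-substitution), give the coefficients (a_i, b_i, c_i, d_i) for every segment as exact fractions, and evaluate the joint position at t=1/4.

  seg 0: a=1 b=17/6 c=0 d=-5/6
  seg 1: a=3 b=1/3 c=-5/2 d=5/12
S(1/4) = 217/128

Δ: Δ0=2, Δ1=-3
row 1: diag=6, rhs=-30; c'=1/3, d'=-5
back: M1=-5
M: M0=0, M1=-5, M2=0
seg 0: a=1, c=M0/2=0, d=(M1−M0)/(6·1)=-5/6, b=Δ0−h0·(2M0+M1)/6=17/6
seg 1: a=3, c=M1/2=-5/2, d=(M2−M1)/(6·2)=5/12, b=Δ1−h1·(2M1+M2)/6=1/3
t_q=1/4 → seg 0, τ=1/4; S=1+17/6·τ+0·τ²+-5/6·τ³=217/128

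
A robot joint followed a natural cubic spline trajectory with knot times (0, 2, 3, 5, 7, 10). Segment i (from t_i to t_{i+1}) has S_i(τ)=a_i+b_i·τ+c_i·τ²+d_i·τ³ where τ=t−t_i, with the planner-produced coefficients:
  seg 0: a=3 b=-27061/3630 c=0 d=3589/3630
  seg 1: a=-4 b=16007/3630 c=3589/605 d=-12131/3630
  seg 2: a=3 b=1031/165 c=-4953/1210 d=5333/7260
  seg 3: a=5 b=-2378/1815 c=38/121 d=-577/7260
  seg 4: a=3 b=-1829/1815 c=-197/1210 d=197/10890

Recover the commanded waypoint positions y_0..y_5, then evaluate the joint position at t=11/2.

y_0=3 y_1=-4 y_2=3 y_3=5 y_4=3 y_5=-1
S(11/2) = 17089/3872

y_0 = S_0(0) = a_0 = 3
y_1 = S_1(0) = a_1 = -4
y_2 = S_2(0) = a_2 = 3
y_3 = S_3(0) = a_3 = 5
y_4 = S_4(0) = a_4 = 3
y_5 = S_4(3) = -1
t_q=11/2 is in segment 3 (τ=1/2); S_3(τ)=17089/3872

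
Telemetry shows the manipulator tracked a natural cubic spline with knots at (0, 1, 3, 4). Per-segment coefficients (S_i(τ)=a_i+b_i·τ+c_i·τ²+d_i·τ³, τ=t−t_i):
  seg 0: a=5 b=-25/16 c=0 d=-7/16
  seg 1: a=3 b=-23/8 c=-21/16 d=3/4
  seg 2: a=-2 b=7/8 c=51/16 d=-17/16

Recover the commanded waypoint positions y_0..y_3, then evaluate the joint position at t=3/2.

y_0=5 y_1=3 y_2=-2 y_3=1
S(3/2) = 85/64

y_0 = S_0(0) = a_0 = 5
y_1 = S_1(0) = a_1 = 3
y_2 = S_2(0) = a_2 = -2
y_3 = S_2(1) = 1
t_q=3/2 is in segment 1 (τ=1/2); S_1(τ)=85/64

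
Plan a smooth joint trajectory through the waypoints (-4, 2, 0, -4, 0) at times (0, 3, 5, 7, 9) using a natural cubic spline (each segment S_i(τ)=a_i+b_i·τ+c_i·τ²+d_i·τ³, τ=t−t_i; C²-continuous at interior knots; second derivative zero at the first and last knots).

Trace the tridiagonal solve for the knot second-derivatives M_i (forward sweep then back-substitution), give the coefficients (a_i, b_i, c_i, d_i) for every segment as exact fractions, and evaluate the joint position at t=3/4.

Δ: Δ0=2, Δ1=-1, Δ2=-2, Δ3=2
row 1: diag=10, rhs=-18; c'=1/5, d'=-9/5
row 2: denom=8−2·1/5=38/5; d'=(-6−2·-9/5)/(38/5)=-6/19
row 3: denom=8−2·5/19=142/19; d'=(24−2·-6/19)/(142/19)=234/71
back: M3=234/71
back: M2=-6/19−5/19·234/71=-84/71
back: M1=-9/5−1/5·-84/71=-111/71
M: M0=0, M1=-111/71, M2=-84/71, M3=234/71, M4=0
seg 0: a=-4, c=M0/2=0, d=(M1−M0)/(6·3)=-37/426, b=Δ0−h0·(2M0+M1)/6=395/142
seg 1: a=2, c=M1/2=-111/142, d=(M2−M1)/(6·2)=9/284, b=Δ1−h1·(2M1+M2)/6=31/71
seg 2: a=0, c=M2/2=-42/71, d=(M3−M2)/(6·2)=53/142, b=Δ2−h2·(2M2+M3)/6=-164/71
seg 3: a=-4, c=M3/2=117/71, d=(M4−M3)/(6·2)=-39/142, b=Δ3−h3·(2M3+M4)/6=-14/71
t_q=3/4 → seg 0, τ=3/4; S=-4+395/142·τ+0·τ²+-37/426·τ³=-17725/9088

  seg 0: a=-4 b=395/142 c=0 d=-37/426
  seg 1: a=2 b=31/71 c=-111/142 d=9/284
  seg 2: a=0 b=-164/71 c=-42/71 d=53/142
  seg 3: a=-4 b=-14/71 c=117/71 d=-39/142
S(3/4) = -17725/9088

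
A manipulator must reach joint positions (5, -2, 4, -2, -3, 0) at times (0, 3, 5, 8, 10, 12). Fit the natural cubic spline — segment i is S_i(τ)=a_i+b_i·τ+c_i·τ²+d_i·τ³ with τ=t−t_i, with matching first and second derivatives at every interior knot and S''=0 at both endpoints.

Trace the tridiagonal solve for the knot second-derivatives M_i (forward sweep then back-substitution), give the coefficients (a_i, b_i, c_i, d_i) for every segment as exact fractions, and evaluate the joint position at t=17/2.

Δ: Δ0=-7/3, Δ1=3, Δ2=-2, Δ3=-1/2, Δ4=3/2
row 1: diag=10, rhs=32; c'=1/5, d'=16/5
row 2: denom=10−2·1/5=48/5; d'=(-30−2·16/5)/(48/5)=-91/24
row 3: denom=10−3·5/16=145/16; d'=(9−3·-91/24)/(145/16)=326/145
row 4: denom=8−2·32/145=1096/145; d'=(12−2·326/145)/(1096/145)=136/137
back: M4=136/137
back: M3=326/145−32/145·136/137=278/137
back: M2=-91/24−5/16·278/137=-1819/411
back: M1=16/5−1/5·-1819/411=1679/411
M: M0=0, M1=1679/411, M2=-1819/411, M3=278/137, M4=136/137, M5=0
seg 0: a=5, c=M0/2=0, d=(M1−M0)/(6·3)=1679/7398, b=Δ0−h0·(2M0+M1)/6=-1199/274
seg 1: a=-2, c=M1/2=1679/822, d=(M2−M1)/(6·2)=-583/822, b=Δ1−h1·(2M1+M2)/6=240/137
seg 2: a=4, c=M2/2=-1819/822, d=(M3−M2)/(6·3)=2653/7398, b=Δ2−h2·(2M2+M3)/6=580/411
seg 3: a=-2, c=M3/2=139/137, d=(M4−M3)/(6·2)=-71/822, b=Δ3−h3·(2M3+M4)/6=-1795/822
seg 4: a=-3, c=M4/2=68/137, d=(M5−M4)/(6·2)=-34/411, b=Δ4−h4·(2M4+M5)/6=689/822
t_q=17/2 → seg 3, τ=1/2; S=-2+-1795/822·τ+139/137·τ²+-71/822·τ³=-6245/2192

  seg 0: a=5 b=-1199/274 c=0 d=1679/7398
  seg 1: a=-2 b=240/137 c=1679/822 d=-583/822
  seg 2: a=4 b=580/411 c=-1819/822 d=2653/7398
  seg 3: a=-2 b=-1795/822 c=139/137 d=-71/822
  seg 4: a=-3 b=689/822 c=68/137 d=-34/411
S(17/2) = -6245/2192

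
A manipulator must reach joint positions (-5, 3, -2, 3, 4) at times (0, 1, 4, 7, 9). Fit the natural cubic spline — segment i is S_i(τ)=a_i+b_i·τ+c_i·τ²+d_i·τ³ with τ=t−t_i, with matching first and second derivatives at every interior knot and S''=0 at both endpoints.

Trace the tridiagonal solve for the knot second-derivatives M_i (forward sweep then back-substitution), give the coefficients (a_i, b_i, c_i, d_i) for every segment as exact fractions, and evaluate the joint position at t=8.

  seg 0: a=-5 b=5045/532 c=0 d=-789/532
  seg 1: a=3 b=1339/266 c=-2367/532 d=10609/14364
  seg 2: a=-2 b=-915/532 c=877/399 d=-5119/14364
  seg 3: a=3 b=491/266 c=-537/532 d=179/1064
S(8) = 4261/1064

Δ: Δ0=8, Δ1=-5/3, Δ2=5/3, Δ3=1/2
row 1: diag=8, rhs=-58; c'=3/8, d'=-29/4
row 2: denom=12−3·3/8=87/8; d'=(20−3·-29/4)/(87/8)=334/87
row 3: denom=10−3·8/29=266/29; d'=(-7−3·334/87)/(266/29)=-537/266
back: M3=-537/266
back: M2=334/87−8/29·-537/266=1754/399
back: M1=-29/4−3/8·1754/399=-2367/266
M: M0=0, M1=-2367/266, M2=1754/399, M3=-537/266, M4=0
seg 0: a=-5, c=M0/2=0, d=(M1−M0)/(6·1)=-789/532, b=Δ0−h0·(2M0+M1)/6=5045/532
seg 1: a=3, c=M1/2=-2367/532, d=(M2−M1)/(6·3)=10609/14364, b=Δ1−h1·(2M1+M2)/6=1339/266
seg 2: a=-2, c=M2/2=877/399, d=(M3−M2)/(6·3)=-5119/14364, b=Δ2−h2·(2M2+M3)/6=-915/532
seg 3: a=3, c=M3/2=-537/532, d=(M4−M3)/(6·2)=179/1064, b=Δ3−h3·(2M3+M4)/6=491/266
t_q=8 → seg 3, τ=1; S=3+491/266·τ+-537/532·τ²+179/1064·τ³=4261/1064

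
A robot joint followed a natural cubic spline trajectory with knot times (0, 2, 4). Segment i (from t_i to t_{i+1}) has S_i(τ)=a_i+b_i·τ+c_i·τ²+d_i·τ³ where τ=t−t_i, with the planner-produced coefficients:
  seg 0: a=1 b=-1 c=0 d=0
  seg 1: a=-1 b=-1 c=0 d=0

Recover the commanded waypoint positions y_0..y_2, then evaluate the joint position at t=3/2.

y_0 = S_0(0) = a_0 = 1
y_1 = S_1(0) = a_1 = -1
y_2 = S_1(2) = -3
t_q=3/2 is in segment 0 (τ=3/2); S_0(τ)=-1/2

y_0=1 y_1=-1 y_2=-3
S(3/2) = -1/2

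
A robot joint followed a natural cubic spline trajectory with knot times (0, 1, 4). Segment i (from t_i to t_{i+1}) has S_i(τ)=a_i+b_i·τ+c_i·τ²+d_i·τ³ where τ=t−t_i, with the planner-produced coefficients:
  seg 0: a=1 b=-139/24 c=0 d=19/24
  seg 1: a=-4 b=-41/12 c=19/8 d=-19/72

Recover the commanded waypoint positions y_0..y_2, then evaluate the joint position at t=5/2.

y_0=1 y_1=-4 y_2=0
S(5/2) = -299/64

y_0 = S_0(0) = a_0 = 1
y_1 = S_1(0) = a_1 = -4
y_2 = S_1(3) = 0
t_q=5/2 is in segment 1 (τ=3/2); S_1(τ)=-299/64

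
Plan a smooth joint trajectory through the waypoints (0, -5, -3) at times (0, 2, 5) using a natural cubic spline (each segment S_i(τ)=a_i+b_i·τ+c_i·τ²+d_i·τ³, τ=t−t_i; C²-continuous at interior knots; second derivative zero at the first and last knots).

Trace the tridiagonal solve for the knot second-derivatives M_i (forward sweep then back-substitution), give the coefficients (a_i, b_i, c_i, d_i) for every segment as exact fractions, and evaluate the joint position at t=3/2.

Δ: Δ0=-5/2, Δ1=2/3
row 1: diag=10, rhs=19; c'=3/10, d'=19/10
back: M1=19/10
M: M0=0, M1=19/10, M2=0
seg 0: a=0, c=M0/2=0, d=(M1−M0)/(6·2)=19/120, b=Δ0−h0·(2M0+M1)/6=-47/15
seg 1: a=-5, c=M1/2=19/20, d=(M2−M1)/(6·3)=-19/180, b=Δ1−h1·(2M1+M2)/6=-37/30
t_q=3/2 → seg 0, τ=3/2; S=0+-47/15·τ+0·τ²+19/120·τ³=-1333/320

  seg 0: a=0 b=-47/15 c=0 d=19/120
  seg 1: a=-5 b=-37/30 c=19/20 d=-19/180
S(3/2) = -1333/320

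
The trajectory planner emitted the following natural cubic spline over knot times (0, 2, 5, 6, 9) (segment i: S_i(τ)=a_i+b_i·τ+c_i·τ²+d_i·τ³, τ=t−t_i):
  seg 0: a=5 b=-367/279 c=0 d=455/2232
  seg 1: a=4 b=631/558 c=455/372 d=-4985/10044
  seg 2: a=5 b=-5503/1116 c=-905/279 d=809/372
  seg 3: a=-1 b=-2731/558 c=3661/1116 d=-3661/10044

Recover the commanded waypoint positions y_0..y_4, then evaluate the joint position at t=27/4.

y_0 = S_0(0) = a_0 = 5
y_1 = S_1(0) = a_1 = 4
y_2 = S_2(0) = a_2 = 5
y_3 = S_3(0) = a_3 = -1
y_4 = S_3(3) = 4
t_q=27/4 is in segment 3 (τ=3/4); S_3(τ)=-23643/7936

y_0=5 y_1=4 y_2=5 y_3=-1 y_4=4
S(27/4) = -23643/7936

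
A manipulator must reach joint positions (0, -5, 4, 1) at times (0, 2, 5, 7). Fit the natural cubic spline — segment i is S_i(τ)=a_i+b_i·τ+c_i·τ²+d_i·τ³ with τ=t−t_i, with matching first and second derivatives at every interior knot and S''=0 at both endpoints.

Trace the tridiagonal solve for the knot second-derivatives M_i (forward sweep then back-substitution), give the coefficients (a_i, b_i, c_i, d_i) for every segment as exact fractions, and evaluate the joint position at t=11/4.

Δ: Δ0=-5/2, Δ1=3, Δ2=-3/2
row 1: diag=10, rhs=33; c'=3/10, d'=33/10
row 2: denom=10−3·3/10=91/10; d'=(-27−3·33/10)/(91/10)=-369/91
back: M2=-369/91
back: M1=33/10−3/10·-369/91=411/91
M: M0=0, M1=411/91, M2=-369/91, M3=0
seg 0: a=0, c=M0/2=0, d=(M1−M0)/(6·2)=137/364, b=Δ0−h0·(2M0+M1)/6=-729/182
seg 1: a=-5, c=M1/2=411/182, d=(M2−M1)/(6·3)=-10/21, b=Δ1−h1·(2M1+M2)/6=93/182
seg 2: a=4, c=M2/2=-369/182, d=(M3−M2)/(6·2)=123/364, b=Δ2−h2·(2M2+M3)/6=219/182
t_q=11/4 → seg 1, τ=3/4; S=-5+93/182·τ+411/182·τ²+-10/21·τ³=-5165/1456

  seg 0: a=0 b=-729/182 c=0 d=137/364
  seg 1: a=-5 b=93/182 c=411/182 d=-10/21
  seg 2: a=4 b=219/182 c=-369/182 d=123/364
S(11/4) = -5165/1456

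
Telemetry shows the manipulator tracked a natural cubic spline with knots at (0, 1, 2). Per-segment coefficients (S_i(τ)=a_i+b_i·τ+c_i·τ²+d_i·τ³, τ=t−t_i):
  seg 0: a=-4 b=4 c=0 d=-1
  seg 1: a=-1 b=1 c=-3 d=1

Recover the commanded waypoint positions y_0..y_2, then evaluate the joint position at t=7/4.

y_0 = S_0(0) = a_0 = -4
y_1 = S_1(0) = a_1 = -1
y_2 = S_1(1) = -2
t_q=7/4 is in segment 1 (τ=3/4); S_1(τ)=-97/64

y_0=-4 y_1=-1 y_2=-2
S(7/4) = -97/64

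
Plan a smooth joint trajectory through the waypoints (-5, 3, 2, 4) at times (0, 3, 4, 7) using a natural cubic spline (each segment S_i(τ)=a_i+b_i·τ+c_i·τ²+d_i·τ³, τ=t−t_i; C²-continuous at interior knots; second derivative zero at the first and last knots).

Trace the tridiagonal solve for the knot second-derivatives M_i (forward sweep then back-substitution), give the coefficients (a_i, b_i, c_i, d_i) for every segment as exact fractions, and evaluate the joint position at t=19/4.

  seg 0: a=-5 b=29/7 c=0 d=-31/189
  seg 1: a=3 b=-2/7 c=-31/21 d=16/21
  seg 2: a=2 b=-20/21 c=17/21 d=-17/189
S(19/4) = 109/64

Δ: Δ0=8/3, Δ1=-1, Δ2=2/3
row 1: diag=8, rhs=-22; c'=1/8, d'=-11/4
row 2: denom=8−1·1/8=63/8; d'=(10−1·-11/4)/(63/8)=34/21
back: M2=34/21
back: M1=-11/4−1/8·34/21=-62/21
M: M0=0, M1=-62/21, M2=34/21, M3=0
seg 0: a=-5, c=M0/2=0, d=(M1−M0)/(6·3)=-31/189, b=Δ0−h0·(2M0+M1)/6=29/7
seg 1: a=3, c=M1/2=-31/21, d=(M2−M1)/(6·1)=16/21, b=Δ1−h1·(2M1+M2)/6=-2/7
seg 2: a=2, c=M2/2=17/21, d=(M3−M2)/(6·3)=-17/189, b=Δ2−h2·(2M2+M3)/6=-20/21
t_q=19/4 → seg 2, τ=3/4; S=2+-20/21·τ+17/21·τ²+-17/189·τ³=109/64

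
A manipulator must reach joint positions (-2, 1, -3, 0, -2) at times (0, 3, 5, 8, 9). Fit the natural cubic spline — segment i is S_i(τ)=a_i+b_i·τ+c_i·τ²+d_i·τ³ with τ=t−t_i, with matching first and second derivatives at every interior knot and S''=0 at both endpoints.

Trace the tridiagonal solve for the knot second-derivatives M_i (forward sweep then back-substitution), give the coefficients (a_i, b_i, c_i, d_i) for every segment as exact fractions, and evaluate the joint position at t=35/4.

  seg 0: a=-2 b=505/226 c=0 d=-31/226
  seg 1: a=1 b=-166/113 c=-279/226 d=219/452
  seg 2: a=-3 b=-67/113 c=189/113 d=-43/113
  seg 3: a=0 b=-94/113 c=-198/113 d=66/113
S(35/4) = -4929/3616

Δ: Δ0=1, Δ1=-2, Δ2=1, Δ3=-2
row 1: diag=10, rhs=-18; c'=1/5, d'=-9/5
row 2: denom=10−2·1/5=48/5; d'=(18−2·-9/5)/(48/5)=9/4
row 3: denom=8−3·5/16=113/16; d'=(-18−3·9/4)/(113/16)=-396/113
back: M3=-396/113
back: M2=9/4−5/16·-396/113=378/113
back: M1=-9/5−1/5·378/113=-279/113
M: M0=0, M1=-279/113, M2=378/113, M3=-396/113, M4=0
seg 0: a=-2, c=M0/2=0, d=(M1−M0)/(6·3)=-31/226, b=Δ0−h0·(2M0+M1)/6=505/226
seg 1: a=1, c=M1/2=-279/226, d=(M2−M1)/(6·2)=219/452, b=Δ1−h1·(2M1+M2)/6=-166/113
seg 2: a=-3, c=M2/2=189/113, d=(M3−M2)/(6·3)=-43/113, b=Δ2−h2·(2M2+M3)/6=-67/113
seg 3: a=0, c=M3/2=-198/113, d=(M4−M3)/(6·1)=66/113, b=Δ3−h3·(2M3+M4)/6=-94/113
t_q=35/4 → seg 3, τ=3/4; S=0+-94/113·τ+-198/113·τ²+66/113·τ³=-4929/3616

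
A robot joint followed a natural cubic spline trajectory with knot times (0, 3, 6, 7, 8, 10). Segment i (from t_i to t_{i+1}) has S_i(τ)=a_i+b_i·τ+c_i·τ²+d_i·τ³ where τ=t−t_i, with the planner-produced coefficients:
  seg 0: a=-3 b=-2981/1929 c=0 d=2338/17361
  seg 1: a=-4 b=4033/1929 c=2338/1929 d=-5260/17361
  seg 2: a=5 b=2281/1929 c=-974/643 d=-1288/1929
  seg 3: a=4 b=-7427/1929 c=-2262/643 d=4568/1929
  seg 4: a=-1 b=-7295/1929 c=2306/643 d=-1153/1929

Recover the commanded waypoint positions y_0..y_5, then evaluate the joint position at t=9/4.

y_0 = S_0(0) = a_0 = -3
y_1 = S_1(0) = a_1 = -4
y_2 = S_2(0) = a_2 = 5
y_3 = S_3(0) = a_3 = 4
y_4 = S_4(0) = a_4 = -1
y_5 = S_4(2) = 1
t_q=9/4 is in segment 0 (τ=9/4); S_0(τ)=-101709/20576

y_0=-3 y_1=-4 y_2=5 y_3=4 y_4=-1 y_5=1
S(9/4) = -101709/20576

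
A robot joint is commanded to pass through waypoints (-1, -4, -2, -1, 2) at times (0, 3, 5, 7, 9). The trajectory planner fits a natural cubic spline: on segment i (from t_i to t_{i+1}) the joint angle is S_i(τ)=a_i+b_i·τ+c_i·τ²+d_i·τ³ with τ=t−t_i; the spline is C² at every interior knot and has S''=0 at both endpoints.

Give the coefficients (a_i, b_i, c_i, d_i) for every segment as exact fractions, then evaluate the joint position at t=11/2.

  seg 0: a=-1 b=-241/142 c=0 d=11/142
  seg 1: a=-4 b=28/71 c=99/142 d=-14/71
  seg 2: a=-2 b=58/71 c=-69/142 d=93/568
  seg 3: a=-1 b=119/142 c=141/284 d=-47/568
S(11/2) = -7691/4544

Δ: Δ0=-1, Δ1=1, Δ2=1/2, Δ3=3/2
row 1: diag=10, rhs=12; c'=1/5, d'=6/5
row 2: denom=8−2·1/5=38/5; d'=(-3−2·6/5)/(38/5)=-27/38
row 3: denom=8−2·5/19=142/19; d'=(6−2·-27/38)/(142/19)=141/142
back: M3=141/142
back: M2=-27/38−5/19·141/142=-69/71
back: M1=6/5−1/5·-69/71=99/71
M: M0=0, M1=99/71, M2=-69/71, M3=141/142, M4=0
seg 0: a=-1, c=M0/2=0, d=(M1−M0)/(6·3)=11/142, b=Δ0−h0·(2M0+M1)/6=-241/142
seg 1: a=-4, c=M1/2=99/142, d=(M2−M1)/(6·2)=-14/71, b=Δ1−h1·(2M1+M2)/6=28/71
seg 2: a=-2, c=M2/2=-69/142, d=(M3−M2)/(6·2)=93/568, b=Δ2−h2·(2M2+M3)/6=58/71
seg 3: a=-1, c=M3/2=141/284, d=(M4−M3)/(6·2)=-47/568, b=Δ3−h3·(2M3+M4)/6=119/142
t_q=11/2 → seg 2, τ=1/2; S=-2+58/71·τ+-69/142·τ²+93/568·τ³=-7691/4544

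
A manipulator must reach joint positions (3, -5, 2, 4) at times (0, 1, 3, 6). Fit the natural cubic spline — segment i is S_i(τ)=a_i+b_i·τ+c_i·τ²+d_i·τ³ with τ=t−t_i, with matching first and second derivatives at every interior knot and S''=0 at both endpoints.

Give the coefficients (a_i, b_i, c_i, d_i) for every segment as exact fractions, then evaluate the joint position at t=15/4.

Δ: Δ0=-8, Δ1=7/2, Δ2=2/3
row 1: diag=6, rhs=69; c'=1/3, d'=23/2
row 2: denom=10−2·1/3=28/3; d'=(-17−2·23/2)/(28/3)=-30/7
back: M2=-30/7
back: M1=23/2−1/3·-30/7=181/14
M: M0=0, M1=181/14, M2=-30/7, M3=0
seg 0: a=3, c=M0/2=0, d=(M1−M0)/(6·1)=181/84, b=Δ0−h0·(2M0+M1)/6=-853/84
seg 1: a=-5, c=M1/2=181/28, d=(M2−M1)/(6·2)=-241/168, b=Δ1−h1·(2M1+M2)/6=-155/42
seg 2: a=2, c=M2/2=-15/7, d=(M3−M2)/(6·3)=5/21, b=Δ2−h2·(2M2+M3)/6=104/21
t_q=15/4 → seg 2, τ=3/4; S=2+104/21·τ+-15/7·τ²+5/21·τ³=295/64

  seg 0: a=3 b=-853/84 c=0 d=181/84
  seg 1: a=-5 b=-155/42 c=181/28 d=-241/168
  seg 2: a=2 b=104/21 c=-15/7 d=5/21
S(15/4) = 295/64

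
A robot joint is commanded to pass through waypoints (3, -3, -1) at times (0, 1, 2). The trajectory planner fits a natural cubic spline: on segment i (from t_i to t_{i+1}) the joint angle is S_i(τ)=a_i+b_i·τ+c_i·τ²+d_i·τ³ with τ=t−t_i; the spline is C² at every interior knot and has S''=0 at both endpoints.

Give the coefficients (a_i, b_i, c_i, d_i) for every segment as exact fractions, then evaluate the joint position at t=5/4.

Δ: Δ0=-6, Δ1=2
row 1: diag=4, rhs=48; c'=1/4, d'=12
back: M1=12
M: M0=0, M1=12, M2=0
seg 0: a=3, c=M0/2=0, d=(M1−M0)/(6·1)=2, b=Δ0−h0·(2M0+M1)/6=-8
seg 1: a=-3, c=M1/2=6, d=(M2−M1)/(6·1)=-2, b=Δ1−h1·(2M1+M2)/6=-2
t_q=5/4 → seg 1, τ=1/4; S=-3+-2·τ+6·τ²+-2·τ³=-101/32

  seg 0: a=3 b=-8 c=0 d=2
  seg 1: a=-3 b=-2 c=6 d=-2
S(5/4) = -101/32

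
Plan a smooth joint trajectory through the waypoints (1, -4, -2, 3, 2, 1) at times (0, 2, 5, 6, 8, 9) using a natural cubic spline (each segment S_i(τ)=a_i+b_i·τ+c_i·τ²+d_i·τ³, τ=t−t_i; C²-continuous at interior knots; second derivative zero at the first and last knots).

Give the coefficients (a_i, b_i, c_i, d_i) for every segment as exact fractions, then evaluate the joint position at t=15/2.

  seg 0: a=1 b=-4567/1659 c=0 d=839/13272
  seg 1: a=-4 b=-6617/3318 c=839/2212 d=1123/6636
  seg 2: a=-2 b=32189/6636 c=1052/553 d=-11633/6636
  seg 3: a=3 b=11269/3318 c=-7425/2212 d=9347/13272
  seg 4: a=2 b=-2620/1659 c=961/1106 d=-961/3318
S(15/2) = 103303/35392

Δ: Δ0=-5/2, Δ1=2/3, Δ2=5, Δ3=-1/2, Δ4=-1
row 1: diag=10, rhs=19; c'=3/10, d'=19/10
row 2: denom=8−3·3/10=71/10; d'=(26−3·19/10)/(71/10)=203/71
row 3: denom=6−1·10/71=416/71; d'=(-33−1·203/71)/(416/71)=-1273/208
row 4: denom=6−2·71/208=553/104; d'=(-3−2·-1273/208)/(553/104)=961/553
back: M4=961/553
back: M3=-1273/208−71/208·961/553=-7425/1106
back: M2=203/71−10/71·-7425/1106=2104/553
back: M1=19/10−3/10·2104/553=839/1106
M: M0=0, M1=839/1106, M2=2104/553, M3=-7425/1106, M4=961/553, M5=0
seg 0: a=1, c=M0/2=0, d=(M1−M0)/(6·2)=839/13272, b=Δ0−h0·(2M0+M1)/6=-4567/1659
seg 1: a=-4, c=M1/2=839/2212, d=(M2−M1)/(6·3)=1123/6636, b=Δ1−h1·(2M1+M2)/6=-6617/3318
seg 2: a=-2, c=M2/2=1052/553, d=(M3−M2)/(6·1)=-11633/6636, b=Δ2−h2·(2M2+M3)/6=32189/6636
seg 3: a=3, c=M3/2=-7425/2212, d=(M4−M3)/(6·2)=9347/13272, b=Δ3−h3·(2M3+M4)/6=11269/3318
seg 4: a=2, c=M4/2=961/1106, d=(M5−M4)/(6·1)=-961/3318, b=Δ4−h4·(2M4+M5)/6=-2620/1659
t_q=15/2 → seg 3, τ=3/2; S=3+11269/3318·τ+-7425/2212·τ²+9347/13272·τ³=103303/35392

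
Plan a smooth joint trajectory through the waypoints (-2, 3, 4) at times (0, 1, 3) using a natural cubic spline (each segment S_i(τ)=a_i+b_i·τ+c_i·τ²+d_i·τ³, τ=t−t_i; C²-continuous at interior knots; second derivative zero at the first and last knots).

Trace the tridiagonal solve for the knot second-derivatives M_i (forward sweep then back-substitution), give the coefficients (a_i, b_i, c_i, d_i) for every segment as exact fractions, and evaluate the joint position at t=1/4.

  seg 0: a=-2 b=23/4 c=0 d=-3/4
  seg 1: a=3 b=7/2 c=-9/4 d=3/8
S(1/4) = -147/256

Δ: Δ0=5, Δ1=1/2
row 1: diag=6, rhs=-27; c'=1/3, d'=-9/2
back: M1=-9/2
M: M0=0, M1=-9/2, M2=0
seg 0: a=-2, c=M0/2=0, d=(M1−M0)/(6·1)=-3/4, b=Δ0−h0·(2M0+M1)/6=23/4
seg 1: a=3, c=M1/2=-9/4, d=(M2−M1)/(6·2)=3/8, b=Δ1−h1·(2M1+M2)/6=7/2
t_q=1/4 → seg 0, τ=1/4; S=-2+23/4·τ+0·τ²+-3/4·τ³=-147/256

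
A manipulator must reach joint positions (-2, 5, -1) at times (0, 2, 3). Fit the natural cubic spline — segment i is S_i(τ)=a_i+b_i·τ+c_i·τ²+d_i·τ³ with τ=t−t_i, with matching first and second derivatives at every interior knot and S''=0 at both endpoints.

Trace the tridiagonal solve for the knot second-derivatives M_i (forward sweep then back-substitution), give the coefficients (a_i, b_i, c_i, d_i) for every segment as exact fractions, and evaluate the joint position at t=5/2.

Δ: Δ0=7/2, Δ1=-6
row 1: diag=6, rhs=-57; c'=1/6, d'=-19/2
back: M1=-19/2
M: M0=0, M1=-19/2, M2=0
seg 0: a=-2, c=M0/2=0, d=(M1−M0)/(6·2)=-19/24, b=Δ0−h0·(2M0+M1)/6=20/3
seg 1: a=5, c=M1/2=-19/4, d=(M2−M1)/(6·1)=19/12, b=Δ1−h1·(2M1+M2)/6=-17/6
t_q=5/2 → seg 1, τ=1/2; S=5+-17/6·τ+-19/4·τ²+19/12·τ³=83/32

  seg 0: a=-2 b=20/3 c=0 d=-19/24
  seg 1: a=5 b=-17/6 c=-19/4 d=19/12
S(5/2) = 83/32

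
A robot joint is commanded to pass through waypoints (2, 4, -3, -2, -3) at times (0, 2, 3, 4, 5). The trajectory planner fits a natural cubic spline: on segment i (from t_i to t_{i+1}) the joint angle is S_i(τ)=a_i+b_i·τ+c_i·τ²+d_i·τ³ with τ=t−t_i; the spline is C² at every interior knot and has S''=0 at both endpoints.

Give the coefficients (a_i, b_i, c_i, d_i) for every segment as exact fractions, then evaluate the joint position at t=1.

  seg 0: a=2 b=197/43 c=0 d=-77/86
  seg 1: a=4 b=-265/43 c=-231/43 d=195/43
  seg 2: a=-3 b=-142/43 c=354/43 d=-169/43
  seg 3: a=-2 b=59/43 c=-153/43 d=51/43
S(1) = 489/86

Δ: Δ0=1, Δ1=-7, Δ2=1, Δ3=-1
row 1: diag=6, rhs=-48; c'=1/6, d'=-8
row 2: denom=4−1·1/6=23/6; d'=(48−1·-8)/(23/6)=336/23
row 3: denom=4−1·6/23=86/23; d'=(-12−1·336/23)/(86/23)=-306/43
back: M3=-306/43
back: M2=336/23−6/23·-306/43=708/43
back: M1=-8−1/6·708/43=-462/43
M: M0=0, M1=-462/43, M2=708/43, M3=-306/43, M4=0
seg 0: a=2, c=M0/2=0, d=(M1−M0)/(6·2)=-77/86, b=Δ0−h0·(2M0+M1)/6=197/43
seg 1: a=4, c=M1/2=-231/43, d=(M2−M1)/(6·1)=195/43, b=Δ1−h1·(2M1+M2)/6=-265/43
seg 2: a=-3, c=M2/2=354/43, d=(M3−M2)/(6·1)=-169/43, b=Δ2−h2·(2M2+M3)/6=-142/43
seg 3: a=-2, c=M3/2=-153/43, d=(M4−M3)/(6·1)=51/43, b=Δ3−h3·(2M3+M4)/6=59/43
t_q=1 → seg 0, τ=1; S=2+197/43·τ+0·τ²+-77/86·τ³=489/86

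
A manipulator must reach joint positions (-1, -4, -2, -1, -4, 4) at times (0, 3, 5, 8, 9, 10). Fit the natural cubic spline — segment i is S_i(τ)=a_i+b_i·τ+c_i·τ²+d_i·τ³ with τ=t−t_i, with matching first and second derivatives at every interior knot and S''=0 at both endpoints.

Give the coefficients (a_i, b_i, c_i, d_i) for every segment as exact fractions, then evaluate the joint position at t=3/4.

  seg 0: a=-1 b=-1973/1308 c=0 d=665/11772
  seg 1: a=-4 b=11/654 c=665/1308 d=-11/1308
  seg 2: a=-2 b=425/218 c=599/1308 d=-3911/11772
  seg 3: a=-1 b=-1863/436 c=-276/109 d=1659/436
  seg 4: a=-4 b=453/218 c=3873/436 d=-1291/436
S(3/4) = -58807/27904

Δ: Δ0=-1, Δ1=1, Δ2=1/3, Δ3=-3, Δ4=8
row 1: diag=10, rhs=12; c'=1/5, d'=6/5
row 2: denom=10−2·1/5=48/5; d'=(-4−2·6/5)/(48/5)=-2/3
row 3: denom=8−3·5/16=113/16; d'=(-20−3·-2/3)/(113/16)=-288/113
row 4: denom=4−1·16/113=436/113; d'=(66−1·-288/113)/(436/113)=3873/218
back: M4=3873/218
back: M3=-288/113−16/113·3873/218=-552/109
back: M2=-2/3−5/16·-552/109=599/654
back: M1=6/5−1/5·599/654=665/654
M: M0=0, M1=665/654, M2=599/654, M3=-552/109, M4=3873/218, M5=0
seg 0: a=-1, c=M0/2=0, d=(M1−M0)/(6·3)=665/11772, b=Δ0−h0·(2M0+M1)/6=-1973/1308
seg 1: a=-4, c=M1/2=665/1308, d=(M2−M1)/(6·2)=-11/1308, b=Δ1−h1·(2M1+M2)/6=11/654
seg 2: a=-2, c=M2/2=599/1308, d=(M3−M2)/(6·3)=-3911/11772, b=Δ2−h2·(2M2+M3)/6=425/218
seg 3: a=-1, c=M3/2=-276/109, d=(M4−M3)/(6·1)=1659/436, b=Δ3−h3·(2M3+M4)/6=-1863/436
seg 4: a=-4, c=M4/2=3873/436, d=(M5−M4)/(6·1)=-1291/436, b=Δ4−h4·(2M4+M5)/6=453/218
t_q=3/4 → seg 0, τ=3/4; S=-1+-1973/1308·τ+0·τ²+665/11772·τ³=-58807/27904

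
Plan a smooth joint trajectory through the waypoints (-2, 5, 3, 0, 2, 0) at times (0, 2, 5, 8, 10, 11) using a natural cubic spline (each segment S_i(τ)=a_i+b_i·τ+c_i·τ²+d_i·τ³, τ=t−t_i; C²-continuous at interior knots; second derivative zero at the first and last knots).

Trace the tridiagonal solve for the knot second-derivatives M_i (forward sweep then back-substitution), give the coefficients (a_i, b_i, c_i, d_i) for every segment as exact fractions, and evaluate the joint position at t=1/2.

  seg 0: a=-2 b=6145/1419 c=0 d=-2357/11352
  seg 1: a=5 b=5219/2838 c=-2357/1892 d=6991/51084
  seg 2: a=3 b=-11015/5676 c=-20/1419 d=5579/51084
  seg 3: a=0 b=2621/2838 c=1833/1892 d=-2641/5676
  seg 4: a=2 b=-2227/2838 c=-3449/1892 d=3449/5676
S(1/2) = 4217/30272

Δ: Δ0=7/2, Δ1=-2/3, Δ2=-1, Δ3=1, Δ4=-2
row 1: diag=10, rhs=-25; c'=3/10, d'=-5/2
row 2: denom=12−3·3/10=111/10; d'=(-2−3·-5/2)/(111/10)=55/111
row 3: denom=10−3·10/37=340/37; d'=(12−3·55/111)/(340/37)=389/340
row 4: denom=6−2·37/170=473/85; d'=(-18−2·389/340)/(473/85)=-3449/946
back: M4=-3449/946
back: M3=389/340−37/170·-3449/946=1833/946
back: M2=55/111−10/37·1833/946=-40/1419
back: M1=-5/2−3/10·-40/1419=-2357/946
M: M0=0, M1=-2357/946, M2=-40/1419, M3=1833/946, M4=-3449/946, M5=0
seg 0: a=-2, c=M0/2=0, d=(M1−M0)/(6·2)=-2357/11352, b=Δ0−h0·(2M0+M1)/6=6145/1419
seg 1: a=5, c=M1/2=-2357/1892, d=(M2−M1)/(6·3)=6991/51084, b=Δ1−h1·(2M1+M2)/6=5219/2838
seg 2: a=3, c=M2/2=-20/1419, d=(M3−M2)/(6·3)=5579/51084, b=Δ2−h2·(2M2+M3)/6=-11015/5676
seg 3: a=0, c=M3/2=1833/1892, d=(M4−M3)/(6·2)=-2641/5676, b=Δ3−h3·(2M3+M4)/6=2621/2838
seg 4: a=2, c=M4/2=-3449/1892, d=(M5−M4)/(6·1)=3449/5676, b=Δ4−h4·(2M4+M5)/6=-2227/2838
t_q=1/2 → seg 0, τ=1/2; S=-2+6145/1419·τ+0·τ²+-2357/11352·τ³=4217/30272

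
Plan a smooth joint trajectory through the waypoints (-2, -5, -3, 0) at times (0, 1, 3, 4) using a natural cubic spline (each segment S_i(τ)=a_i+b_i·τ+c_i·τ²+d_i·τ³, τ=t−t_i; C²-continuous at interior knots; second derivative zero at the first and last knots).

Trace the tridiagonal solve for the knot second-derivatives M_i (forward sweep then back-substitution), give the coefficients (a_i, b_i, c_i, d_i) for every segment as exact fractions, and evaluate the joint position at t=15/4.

Δ: Δ0=-3, Δ1=1, Δ2=3
row 1: diag=6, rhs=24; c'=1/3, d'=4
row 2: denom=6−2·1/3=16/3; d'=(12−2·4)/(16/3)=3/4
back: M2=3/4
back: M1=4−1/3·3/4=15/4
M: M0=0, M1=15/4, M2=3/4, M3=0
seg 0: a=-2, c=M0/2=0, d=(M1−M0)/(6·1)=5/8, b=Δ0−h0·(2M0+M1)/6=-29/8
seg 1: a=-5, c=M1/2=15/8, d=(M2−M1)/(6·2)=-1/4, b=Δ1−h1·(2M1+M2)/6=-7/4
seg 2: a=-3, c=M2/2=3/8, d=(M3−M2)/(6·1)=-1/8, b=Δ2−h2·(2M2+M3)/6=11/4
t_q=15/4 → seg 2, τ=3/4; S=-3+11/4·τ+3/8·τ²+-1/8·τ³=-399/512

  seg 0: a=-2 b=-29/8 c=0 d=5/8
  seg 1: a=-5 b=-7/4 c=15/8 d=-1/4
  seg 2: a=-3 b=11/4 c=3/8 d=-1/8
S(15/4) = -399/512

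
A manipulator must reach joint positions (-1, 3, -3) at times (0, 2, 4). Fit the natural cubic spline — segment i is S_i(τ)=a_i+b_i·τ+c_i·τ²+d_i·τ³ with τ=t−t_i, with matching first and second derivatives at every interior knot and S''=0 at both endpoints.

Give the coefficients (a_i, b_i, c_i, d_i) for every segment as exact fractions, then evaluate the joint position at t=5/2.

Δ: Δ0=2, Δ1=-3
row 1: diag=8, rhs=-30; c'=1/4, d'=-15/4
back: M1=-15/4
M: M0=0, M1=-15/4, M2=0
seg 0: a=-1, c=M0/2=0, d=(M1−M0)/(6·2)=-5/16, b=Δ0−h0·(2M0+M1)/6=13/4
seg 1: a=3, c=M1/2=-15/8, d=(M2−M1)/(6·2)=5/16, b=Δ1−h1·(2M1+M2)/6=-1/2
t_q=5/2 → seg 1, τ=1/2; S=3+-1/2·τ+-15/8·τ²+5/16·τ³=297/128

  seg 0: a=-1 b=13/4 c=0 d=-5/16
  seg 1: a=3 b=-1/2 c=-15/8 d=5/16
S(5/2) = 297/128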